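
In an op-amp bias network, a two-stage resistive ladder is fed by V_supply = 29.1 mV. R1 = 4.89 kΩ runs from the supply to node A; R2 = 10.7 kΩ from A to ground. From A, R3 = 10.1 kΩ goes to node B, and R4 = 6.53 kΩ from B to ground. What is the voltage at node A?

V_A ≈ 16.6 mV

Node A sees R2 in parallel with the series input of stage 2, R3 + R4 = 16.63 kΩ.
Effective lower resistance at A: R2 ‖ 16.63 = 6.511 kΩ.
So V_A = 29.1 × 0.5711 = 16.62 mV.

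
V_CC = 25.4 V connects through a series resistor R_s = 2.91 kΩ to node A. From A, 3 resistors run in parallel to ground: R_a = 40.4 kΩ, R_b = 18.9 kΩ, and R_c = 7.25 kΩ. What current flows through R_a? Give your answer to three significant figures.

Parallel bank: R_p = 1/(1/40.4 + 1/18.9 + 1/7.25) = 4.638 kΩ.
V_A by voltage divider: V_A = 25.4 × 4.638/(2.91 + 4.638) = 15.61 V.
Branch current I = V_A/R_a = 15.61/40.4 = 0.3863 mA.
(Equivalently: I_total = 3.365 mA, then current-divider fraction G_k/ΣG = 0.1148.)

I ≈ 0.386 mA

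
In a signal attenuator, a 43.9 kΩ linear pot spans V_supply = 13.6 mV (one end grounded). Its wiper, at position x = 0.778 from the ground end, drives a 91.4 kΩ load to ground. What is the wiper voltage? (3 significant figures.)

V_out ≈ 9.77 mV

Lower segment x·R_p = 34.15 kΩ; upper segment (1−x)·R_p = 9.746 kΩ.
Lower segment in parallel with the load: 34.15 ‖ 91.4 = 24.86 kΩ.
Loaded-divider output: V_out = 13.6 × 0.7184 = 9.770 mV.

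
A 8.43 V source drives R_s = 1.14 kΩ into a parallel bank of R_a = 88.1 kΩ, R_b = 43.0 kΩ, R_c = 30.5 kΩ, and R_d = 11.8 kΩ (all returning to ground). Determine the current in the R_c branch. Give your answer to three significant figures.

Equivalent of the parallel group: R_p = 6.573 kΩ.
V_A = 8.43 × 6.573/7.713 = 7.184 V.
Branch current I = V_A/R_c = 7.184/30.5 = 0.2355 mA.

I ≈ 0.236 mA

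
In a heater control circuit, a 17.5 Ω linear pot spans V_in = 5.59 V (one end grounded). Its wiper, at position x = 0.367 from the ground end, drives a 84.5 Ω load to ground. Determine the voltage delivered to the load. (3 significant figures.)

The pot divides into 11.08 Ω above the wiper and 6.422 Ω below.
(x·R_p) ‖ R_L = 5.969 Ω.
Then V_out = V_in · 5.969/(11.08 + 5.969) = 1.957 V.

V_out ≈ 1.96 V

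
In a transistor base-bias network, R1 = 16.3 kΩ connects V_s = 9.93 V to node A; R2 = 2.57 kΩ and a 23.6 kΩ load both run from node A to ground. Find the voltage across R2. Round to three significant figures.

V_out ≈ 1.24 V

R2 ‖ R_L = (2.57 × 23.6)/(2.57 + 23.6) = 2.318 kΩ.
Voltage divider with the loaded lower leg: V_out = 9.93 × 2.318/(16.3 + 2.318) = 9.93 × 0.1245 = 1.236 V.
(Unloaded it would be 1.35 V; the load pulls it down.)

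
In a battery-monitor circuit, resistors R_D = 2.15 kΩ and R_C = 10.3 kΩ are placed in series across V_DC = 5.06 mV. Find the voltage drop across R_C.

Total series resistance ΣR = 2.15 + 10.3 = 12.45 kΩ.
By the voltage-divider rule, V = 5.06 × 10.30/12.45 = 4.186 mV.

V ≈ 4.19 mV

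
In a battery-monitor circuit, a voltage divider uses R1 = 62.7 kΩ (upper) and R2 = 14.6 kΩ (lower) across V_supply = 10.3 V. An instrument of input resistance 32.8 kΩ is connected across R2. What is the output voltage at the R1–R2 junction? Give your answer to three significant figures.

First combine the lower leg with the load: R2 ‖ R_L = 10.10 kΩ.
Now apply the divider: V_out = 10.3 × 0.1388 = 1.429 V.
(Unloaded it would be 1.95 V; the load pulls it down.)

V_out ≈ 1.43 V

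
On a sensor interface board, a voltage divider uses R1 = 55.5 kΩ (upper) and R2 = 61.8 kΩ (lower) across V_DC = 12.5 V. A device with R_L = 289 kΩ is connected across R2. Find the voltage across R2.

R2 ‖ R_L = (61.8 × 289)/(61.8 + 289) = 50.91 kΩ.
Now apply the divider: V_out = 12.5 × 0.4784 = 5.981 V.

V_out ≈ 5.98 V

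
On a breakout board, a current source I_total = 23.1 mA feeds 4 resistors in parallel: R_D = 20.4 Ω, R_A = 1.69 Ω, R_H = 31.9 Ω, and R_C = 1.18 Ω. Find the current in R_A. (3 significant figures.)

I ≈ 9.00 mA

Conductances: ΣG = 1/20.4 + 1/1.69 + 1/31.9 + 1/1.18 = 1.520 (1/Ω).
R_A takes the fraction G_k/ΣG = 0.5917/1.520 = 0.3894, so I = 23.1 × 0.3894 = 8.995 mA.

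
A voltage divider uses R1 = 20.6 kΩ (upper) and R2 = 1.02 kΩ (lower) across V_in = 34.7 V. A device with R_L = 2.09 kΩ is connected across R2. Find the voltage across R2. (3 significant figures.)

R2 ‖ R_L = (1.02 × 2.09)/(1.02 + 2.09) = 0.6855 kΩ.
Then V_out = V_in · R2'/(R1 + R2') = 34.7 × 0.6855/21.29 = 1.117 V.

V_out ≈ 1.12 V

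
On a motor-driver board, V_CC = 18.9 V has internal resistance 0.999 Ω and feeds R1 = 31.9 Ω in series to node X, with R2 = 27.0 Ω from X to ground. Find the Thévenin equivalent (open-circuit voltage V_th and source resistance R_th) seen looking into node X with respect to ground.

V_th ≈ 8.52 V, R_th ≈ 14.8 Ω

R1' = 0.999 + 31.9 = 32.90 Ω (source resistance + R1).
V_th is the unloaded tap voltage: V_CC · R2/(R1'+R2) = 18.9 × 0.4508 = 8.519 V.
With V_CC suppressed (replaced by a short), R_th = R1' ‖ R2 = (32.90 × 27.0)/(32.90 + 27.0) = 14.83 Ω.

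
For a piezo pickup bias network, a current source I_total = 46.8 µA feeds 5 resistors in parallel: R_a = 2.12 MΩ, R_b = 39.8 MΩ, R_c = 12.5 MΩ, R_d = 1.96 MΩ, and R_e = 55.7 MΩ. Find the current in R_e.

I ≈ 0.760 µA

Total conductance ΣG = 1/2.12 + 1/39.8 + 1/12.5 + 1/1.96 + 1/55.7 = 1.105 (units of 1/MΩ).
Current divider: I(R_e) = I_total · G_k/ΣG = 46.8 × (0.01795/1.105) = 46.8 × 0.01625 = 0.7604 µA.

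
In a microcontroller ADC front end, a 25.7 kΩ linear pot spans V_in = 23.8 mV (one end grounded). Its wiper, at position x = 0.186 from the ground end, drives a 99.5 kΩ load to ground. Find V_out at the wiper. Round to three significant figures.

The pot divides into 20.92 kΩ above the wiper and 4.780 kΩ below.
R_L loads the lower segment: effective lower R = 4.561 kΩ.
Loaded-divider output: V_out = 23.8 × 0.1790 = 4.260 mV.

V_out ≈ 4.26 mV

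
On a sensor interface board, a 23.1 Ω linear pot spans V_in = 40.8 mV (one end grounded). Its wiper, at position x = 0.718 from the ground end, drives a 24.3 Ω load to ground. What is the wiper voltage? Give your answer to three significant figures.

V_out ≈ 24.6 mV

Lower segment x·R_p = 16.59 Ω; upper segment (1−x)·R_p = 6.514 Ω.
Lower segment in parallel with the load: 16.59 ‖ 24.3 = 9.858 Ω.
V_out = 40.8 × 9.858/(6.514 + 9.858) = 24.57 mV.
(Unloaded: V_out = x·V_in = 29.3 mV.)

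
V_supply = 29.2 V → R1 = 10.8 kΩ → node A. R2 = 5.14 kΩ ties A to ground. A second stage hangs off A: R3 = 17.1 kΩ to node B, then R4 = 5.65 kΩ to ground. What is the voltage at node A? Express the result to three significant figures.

Node A sees R2 in parallel with the series input of stage 2, R3 + R4 = 22.75 kΩ.
Effective lower resistance at A: R2 ‖ 22.75 = 4.193 kΩ.
So V_A = 29.2 × 0.2797 = 8.166 V.

V_A ≈ 8.17 V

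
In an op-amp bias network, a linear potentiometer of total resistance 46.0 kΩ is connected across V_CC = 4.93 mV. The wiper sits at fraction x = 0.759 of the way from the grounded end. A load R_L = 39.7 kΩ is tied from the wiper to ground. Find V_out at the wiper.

Lower segment x·R_p = 34.91 kΩ; upper segment (1−x)·R_p = 11.09 kΩ.
R_L loads the lower segment: effective lower R = 18.58 kΩ.
Loaded-divider output: V_out = 4.93 × 0.6263 = 3.087 mV.

V_out ≈ 3.09 mV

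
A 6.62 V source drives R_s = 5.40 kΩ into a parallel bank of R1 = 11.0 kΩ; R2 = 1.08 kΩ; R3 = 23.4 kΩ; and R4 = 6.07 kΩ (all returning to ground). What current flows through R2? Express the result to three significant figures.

I ≈ 0.805 mA

Equivalent of the parallel group: R_p = 0.8168 kΩ.
Node voltage V_A = V_s · R_p/(R_s + R_p) = 6.62 × 0.1314 = 0.8698 V.
I(R2) = V_A / R2 = 0.8698/1.08 = 0.8053 mA.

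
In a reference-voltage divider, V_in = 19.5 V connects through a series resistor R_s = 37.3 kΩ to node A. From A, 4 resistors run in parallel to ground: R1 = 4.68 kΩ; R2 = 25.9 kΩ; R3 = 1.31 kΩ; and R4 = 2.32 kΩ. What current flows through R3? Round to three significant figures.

Equivalent of the parallel group: R_p = 0.6912 kΩ.
V_A = 19.5 × 0.6912/37.99 = 0.3548 V.
I(R3) = V_A / R3 = 0.3548/1.31 = 0.2708 mA.

I ≈ 0.271 mA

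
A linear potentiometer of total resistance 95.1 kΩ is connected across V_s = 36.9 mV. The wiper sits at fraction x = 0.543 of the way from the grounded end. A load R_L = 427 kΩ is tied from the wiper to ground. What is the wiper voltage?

Split the track: R_lower = x·R_p = 51.64 kΩ, R_upper = (1−x)·R_p = 43.46 kΩ.
R_L loads the lower segment: effective lower R = 46.07 kΩ.
Loaded-divider output: V_out = 36.9 × 0.5146 = 18.99 mV.

V_out ≈ 19.0 mV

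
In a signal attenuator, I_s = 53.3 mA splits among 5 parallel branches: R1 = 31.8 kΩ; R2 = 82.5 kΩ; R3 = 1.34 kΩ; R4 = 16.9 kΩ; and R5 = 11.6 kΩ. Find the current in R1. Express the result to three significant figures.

I ≈ 1.79 mA

Total conductance ΣG = 1/31.8 + 1/82.5 + 1/1.34 + 1/16.9 + 1/11.6 = 0.9352 (units of 1/kΩ).
R1 takes the fraction G_k/ΣG = 0.03145/0.9352 = 0.03362, so I = 53.3 × 0.03362 = 1.792 mA.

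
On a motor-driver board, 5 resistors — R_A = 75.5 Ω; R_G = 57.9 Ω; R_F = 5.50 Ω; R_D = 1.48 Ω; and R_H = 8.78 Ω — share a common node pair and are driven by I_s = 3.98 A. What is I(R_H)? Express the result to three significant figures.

Total conductance ΣG = 1/75.5 + 1/57.9 + 1/5.50 + 1/1.48 + 1/8.78 = 1.002 (units of 1/Ω).
R_H takes the fraction G_k/ΣG = 0.1139/1.002 = 0.1137, so I = 3.98 × 0.1137 = 0.4524 A.

I ≈ 0.452 A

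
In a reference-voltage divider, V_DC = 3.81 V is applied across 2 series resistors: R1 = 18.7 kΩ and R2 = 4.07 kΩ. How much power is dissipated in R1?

P ≈ 0.524 mW

ΣR = 22.77 kΩ → I = 3.81/22.77 = 0.1673 mA.
P = I²R = 0.02800 × 18.7 = 0.5236 mW.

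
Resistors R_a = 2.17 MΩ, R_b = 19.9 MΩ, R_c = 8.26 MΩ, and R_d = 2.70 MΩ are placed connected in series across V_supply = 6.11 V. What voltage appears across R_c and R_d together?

Total series resistance ΣR = 2.17 + 19.9 + 8.26 + 2.70 = 33.03 MΩ.
R_{R_c..R_d} = 8.26 + 2.70 = 10.96 MΩ.
By the voltage-divider rule, V = 6.11 × 10.96/33.03 = 2.027 V.

V ≈ 2.03 V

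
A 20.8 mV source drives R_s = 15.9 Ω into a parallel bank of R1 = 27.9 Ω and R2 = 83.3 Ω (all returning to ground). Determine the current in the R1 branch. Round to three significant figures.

I ≈ 0.423 mA

Parallel bank: R_p = 1/(1/27.9 + 1/83.3) = 20.90 Ω.
Node voltage V_A = V_s · R_p/(R_s + R_p) = 20.8 × 0.5679 = 11.81 mV.
I(R1) = V_A / R1 = 11.81/27.9 = 0.4234 mA.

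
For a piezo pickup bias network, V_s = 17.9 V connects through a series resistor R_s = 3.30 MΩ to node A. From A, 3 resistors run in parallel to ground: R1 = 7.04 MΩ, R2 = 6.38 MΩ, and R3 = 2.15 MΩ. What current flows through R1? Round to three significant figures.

I ≈ 0.722 µA

Combine the parallel branches: R_p = (1/7.04 + 1/6.38 + 1/2.15)⁻¹ = 1.309 MΩ.
V_A by voltage divider: V_A = 17.9 × 1.309/(3.30 + 1.309) = 5.084 V.
Branch current I = V_A/R1 = 5.084/7.04 = 0.7222 µA.
(Check via current divider: I_total = 3.884 µA; share G_k/ΣG = 0.1859 → same result.)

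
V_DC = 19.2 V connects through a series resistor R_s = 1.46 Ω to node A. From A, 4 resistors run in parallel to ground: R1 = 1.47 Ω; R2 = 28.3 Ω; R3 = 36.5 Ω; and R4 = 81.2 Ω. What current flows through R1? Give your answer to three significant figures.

Parallel bank: R_p = 1/(1/1.47 + 1/28.3 + 1/36.5 + 1/81.2) = 1.324 Ω.
V_A by voltage divider: V_A = 19.2 × 1.324/(1.46 + 1.324) = 9.131 V.
I(R1) = V_A / R1 = 9.131/1.47 = 6.211 A.

I ≈ 6.21 A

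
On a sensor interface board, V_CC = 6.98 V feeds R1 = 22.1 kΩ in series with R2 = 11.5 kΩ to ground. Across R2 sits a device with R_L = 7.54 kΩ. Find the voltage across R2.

V_out ≈ 1.19 V

First combine the lower leg with the load: R2 ‖ R_L = 4.554 kΩ.
Then V_out = V_CC · R2'/(R1 + R2') = 6.98 × 4.554/26.65 = 1.193 V.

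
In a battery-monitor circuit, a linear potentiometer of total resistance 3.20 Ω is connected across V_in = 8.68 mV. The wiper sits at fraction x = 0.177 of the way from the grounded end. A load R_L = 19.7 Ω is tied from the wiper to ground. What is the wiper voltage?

V_out ≈ 1.50 mV

Lower segment x·R_p = 0.5664 Ω; upper segment (1−x)·R_p = 2.634 Ω.
R_L loads the lower segment: effective lower R = 0.5506 Ω.
Loaded-divider output: V_out = 8.68 × 0.1729 = 1.501 mV.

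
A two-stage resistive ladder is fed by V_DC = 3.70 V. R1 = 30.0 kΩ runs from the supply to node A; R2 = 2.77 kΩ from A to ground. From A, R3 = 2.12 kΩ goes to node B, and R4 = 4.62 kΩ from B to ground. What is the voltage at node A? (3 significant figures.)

V_A ≈ 0.227 V

Node A sees R2 in parallel with the series input of stage 2, R3 + R4 = 6.740 kΩ.
Effective lower resistance at A: R2 ‖ 6.740 = 1.963 kΩ.
V_A = 3.70 × 1.963/(30.0 + 1.963) = 0.2273 V.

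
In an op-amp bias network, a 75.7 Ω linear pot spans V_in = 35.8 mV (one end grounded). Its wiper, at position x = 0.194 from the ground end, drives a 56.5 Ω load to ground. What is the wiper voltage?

V_out ≈ 5.74 mV

Split the track: R_lower = x·R_p = 14.69 Ω, R_upper = (1−x)·R_p = 61.01 Ω.
R_L loads the lower segment: effective lower R = 11.66 Ω.
V_out = 35.8 × 11.66/(61.01 + 11.66) = 5.742 mV.
(Unloaded: V_out = x·V_in = 6.95 mV.)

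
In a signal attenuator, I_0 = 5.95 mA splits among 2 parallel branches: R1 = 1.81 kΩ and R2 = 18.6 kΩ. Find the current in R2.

I ≈ 0.528 mA

With just two branches, the current splits inversely with resistance.
So I = 5.95 × 1.81/20.41 = 0.5277 mA.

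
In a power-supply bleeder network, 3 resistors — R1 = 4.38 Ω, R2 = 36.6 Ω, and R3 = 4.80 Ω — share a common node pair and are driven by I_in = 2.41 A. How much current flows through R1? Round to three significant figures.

ΣG = 1/4.38 + 1/36.6 + 1/4.80 = 0.4640.
Current divider: I(R1) = I_in · G_k/ΣG = 2.41 × (0.2283/0.4640) = 2.41 × 0.4921 = 1.186 A.

I ≈ 1.19 A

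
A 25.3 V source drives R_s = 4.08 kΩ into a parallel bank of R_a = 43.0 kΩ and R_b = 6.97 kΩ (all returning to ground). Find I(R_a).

Equivalent of the parallel group: R_p = 5.998 kΩ.
V_A = 25.3 × 5.998/10.08 = 15.06 V.
I(R_a) = V_A / R_a = 15.06/43.0 = 0.3502 mA.

I ≈ 0.350 mA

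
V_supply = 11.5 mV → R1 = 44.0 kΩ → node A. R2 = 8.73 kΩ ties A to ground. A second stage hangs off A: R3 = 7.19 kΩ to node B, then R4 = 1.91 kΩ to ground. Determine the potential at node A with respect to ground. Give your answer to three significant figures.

V_A ≈ 1.06 mV

The second stage (R3 + R4 = 9.100 kΩ) loads node A in parallel with R2.
Effective lower resistance at A: R2 ‖ 9.100 = 4.456 kΩ.
So V_A = 11.5 × 0.09195 = 1.057 mV.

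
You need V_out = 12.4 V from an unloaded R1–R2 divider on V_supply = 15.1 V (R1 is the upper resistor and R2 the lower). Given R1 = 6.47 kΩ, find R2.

R2 ≈ 29.7 kΩ

The divider ratio is R2/(R1+R2) = 12.4/15.1 = 0.8212.
So R2 = R1 · V_out/(V_supply − V_out) = 6.47 × 12.4/(15.1 − 12.4) = 6.47 × 4.593 = 29.71 kΩ.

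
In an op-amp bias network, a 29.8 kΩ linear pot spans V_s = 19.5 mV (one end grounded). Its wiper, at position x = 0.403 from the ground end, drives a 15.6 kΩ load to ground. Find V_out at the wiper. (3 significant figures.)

V_out ≈ 5.38 mV

Lower segment x·R_p = 12.01 kΩ; upper segment (1−x)·R_p = 17.79 kΩ.
R_L loads the lower segment: effective lower R = 6.786 kΩ.
Then V_out = V_s · 6.786/(17.79 + 6.786) = 5.384 mV.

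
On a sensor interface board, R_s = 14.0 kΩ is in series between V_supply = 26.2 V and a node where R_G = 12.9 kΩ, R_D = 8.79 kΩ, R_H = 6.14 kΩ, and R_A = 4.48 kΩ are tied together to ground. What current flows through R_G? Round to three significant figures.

Equivalent of the parallel group: R_p = 1.732 kΩ.
V_A = 26.2 × 1.732/15.73 = 2.884 V.
Branch current I = V_A/R_G = 2.884/12.9 = 0.2236 mA.

I ≈ 0.224 mA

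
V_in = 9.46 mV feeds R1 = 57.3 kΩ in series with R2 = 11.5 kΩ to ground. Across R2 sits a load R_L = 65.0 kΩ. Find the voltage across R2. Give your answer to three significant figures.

V_out ≈ 1.38 mV

First combine the lower leg with the load: R2 ‖ R_L = 9.771 kΩ.
Then V_out = V_in · R2'/(R1 + R2') = 9.46 × 9.771/67.07 = 1.378 mV.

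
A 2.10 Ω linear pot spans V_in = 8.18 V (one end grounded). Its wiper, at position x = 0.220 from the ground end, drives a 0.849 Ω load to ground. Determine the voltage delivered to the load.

Split the track: R_lower = x·R_p = 0.4620 Ω, R_upper = (1−x)·R_p = 1.638 Ω.
(x·R_p) ‖ R_L = 0.2992 Ω.
V_out = 8.18 × 0.2992/(1.638 + 0.2992) = 1.263 V.

V_out ≈ 1.26 V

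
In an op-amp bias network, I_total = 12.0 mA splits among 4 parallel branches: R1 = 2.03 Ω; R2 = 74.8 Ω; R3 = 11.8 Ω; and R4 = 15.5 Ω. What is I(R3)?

I ≈ 1.55 mA

ΣG = 1/2.03 + 1/74.8 + 1/11.8 + 1/15.5 = 0.6552.
By the current-divider rule, I = I_total · G_k/ΣG = 12.0 × 0.1293 = 1.552 mA.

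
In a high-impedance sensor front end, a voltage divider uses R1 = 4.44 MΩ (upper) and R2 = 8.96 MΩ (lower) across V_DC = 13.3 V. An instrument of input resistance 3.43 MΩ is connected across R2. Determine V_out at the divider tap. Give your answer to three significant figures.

The load sits in parallel with R2, giving an effective lower resistance R2' = R2·R_L/(R2+R_L) = 2.480 MΩ.
Voltage divider with the loaded lower leg: V_out = 13.3 × 2.480/(4.44 + 2.480) = 13.3 × 0.3584 = 4.767 V.

V_out ≈ 4.77 V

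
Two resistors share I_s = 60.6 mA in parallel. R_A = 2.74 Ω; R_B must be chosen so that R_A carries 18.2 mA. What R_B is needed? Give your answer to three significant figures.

The fraction through R_A equals R_B/(R_A+R_B).
18.2/60.6 = R_B/(R_A + R_B) → R_B = R_A · (0.3003)/(1 − 0.3003) = 2.74 × 0.4292 = 1.176 Ω.

R_B ≈ 1.18 Ω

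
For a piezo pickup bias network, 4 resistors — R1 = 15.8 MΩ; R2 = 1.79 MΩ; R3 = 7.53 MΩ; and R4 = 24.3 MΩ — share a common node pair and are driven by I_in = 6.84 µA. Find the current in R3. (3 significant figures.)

Conductances: ΣG = 1/15.8 + 1/1.79 + 1/7.53 + 1/24.3 = 0.7959 (1/MΩ).
By the current-divider rule, I = I_in · G_k/ΣG = 6.84 × 0.1669 = 1.141 µA.

I ≈ 1.14 µA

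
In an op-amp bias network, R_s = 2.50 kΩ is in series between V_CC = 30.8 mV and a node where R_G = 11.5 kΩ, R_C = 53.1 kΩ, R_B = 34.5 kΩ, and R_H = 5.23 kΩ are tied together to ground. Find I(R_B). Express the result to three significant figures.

I ≈ 0.492 µA

Parallel bank: R_p = 1/(1/11.5 + 1/53.1 + 1/34.5 + 1/5.23) = 3.068 kΩ.
Node voltage V_A = V_CC · R_p/(R_s + R_p) = 30.8 × 0.5510 = 16.97 mV.
Branch current I = V_A/R_B = 16.97/34.5 = 0.4919 µA.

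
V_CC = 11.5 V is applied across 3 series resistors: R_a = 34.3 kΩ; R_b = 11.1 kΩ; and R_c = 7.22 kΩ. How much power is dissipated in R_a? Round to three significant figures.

ΣR = 52.62 kΩ → I = 11.5/52.62 = 0.2185 mA.
P = I²R = 0.04776 × 34.3 = 1.638 mW.

P ≈ 1.64 mW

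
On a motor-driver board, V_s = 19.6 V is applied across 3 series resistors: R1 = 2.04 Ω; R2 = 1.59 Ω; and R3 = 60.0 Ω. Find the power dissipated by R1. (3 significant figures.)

The common current is I = 19.6/63.63 = 0.3080 A.
P(R1) = I²·R1 = (0.3080)² × 2.04 = 0.1936 W.

P ≈ 0.194 W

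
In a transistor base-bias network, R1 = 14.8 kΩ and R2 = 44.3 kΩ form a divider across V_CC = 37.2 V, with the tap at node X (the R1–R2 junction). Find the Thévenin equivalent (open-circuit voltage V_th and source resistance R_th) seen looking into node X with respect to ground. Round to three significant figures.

V_th ≈ 27.9 V, R_th ≈ 11.1 kΩ

Open-circuit (no load on X): V_th = V_CC · R2/(R1 + R2) = 37.2 × 44.3/(14.80 + 44.3) = 27.88 V.
Looking into X with the source shorted: R_th = R1·R2/(R1+R2) = 14.80 × 44.3/59.10 = 11.09 kΩ.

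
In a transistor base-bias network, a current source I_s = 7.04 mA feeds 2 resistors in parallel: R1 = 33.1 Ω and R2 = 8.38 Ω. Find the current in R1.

For two parallel branches, I_k = I_s · (other R)/(sum of R).
So I = 7.04 × 8.38/41.48 = 1.422 mA.

I ≈ 1.42 mA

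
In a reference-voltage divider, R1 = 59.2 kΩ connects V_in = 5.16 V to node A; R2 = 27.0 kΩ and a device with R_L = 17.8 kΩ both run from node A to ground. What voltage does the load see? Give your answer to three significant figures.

V_out ≈ 0.792 V

First combine the lower leg with the load: R2 ‖ R_L = 10.73 kΩ.
Voltage divider with the loaded lower leg: V_out = 5.16 × 10.73/(59.2 + 10.73) = 5.16 × 0.1534 = 0.7916 V.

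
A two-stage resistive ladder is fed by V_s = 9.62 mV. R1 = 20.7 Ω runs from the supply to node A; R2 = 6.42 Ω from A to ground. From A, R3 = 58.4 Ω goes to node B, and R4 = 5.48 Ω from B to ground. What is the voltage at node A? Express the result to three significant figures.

V_A ≈ 2.12 mV

The second stage (R3 + R4 = 63.88 Ω) loads node A in parallel with R2.
Effective lower resistance at A: R2 ‖ 63.88 = 5.834 Ω.
First divider: V_A = V_s · 5.834/(20.7 + 5.834) = 2.115 mV.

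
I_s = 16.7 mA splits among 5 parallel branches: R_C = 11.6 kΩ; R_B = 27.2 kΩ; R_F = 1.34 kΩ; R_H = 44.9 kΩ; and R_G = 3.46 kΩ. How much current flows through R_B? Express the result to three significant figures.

Total conductance ΣG = 1/11.6 + 1/27.2 + 1/1.34 + 1/44.9 + 1/3.46 = 1.181 (units of 1/kΩ).
R_B takes the fraction G_k/ΣG = 0.03676/1.181 = 0.03114, so I = 16.7 × 0.03114 = 0.5201 mA.

I ≈ 0.520 mA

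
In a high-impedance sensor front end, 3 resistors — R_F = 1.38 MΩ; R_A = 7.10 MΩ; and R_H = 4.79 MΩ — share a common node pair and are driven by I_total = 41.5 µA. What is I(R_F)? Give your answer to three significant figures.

I ≈ 28.0 µA

Conductances: ΣG = 1/1.38 + 1/7.10 + 1/4.79 = 1.074 (1/MΩ).
Current divider: I(R_F) = I_total · G_k/ΣG = 41.5 × (0.7246/1.074) = 41.5 × 0.6746 = 27.99 µA.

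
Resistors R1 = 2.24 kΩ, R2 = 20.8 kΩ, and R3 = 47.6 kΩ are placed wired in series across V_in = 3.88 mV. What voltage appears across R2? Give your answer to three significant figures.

V ≈ 1.14 mV

Total series resistance ΣR = 2.24 + 20.8 + 47.6 = 70.64 kΩ.
By the voltage-divider rule, V = 3.88 × 20.80/70.64 = 1.142 mV.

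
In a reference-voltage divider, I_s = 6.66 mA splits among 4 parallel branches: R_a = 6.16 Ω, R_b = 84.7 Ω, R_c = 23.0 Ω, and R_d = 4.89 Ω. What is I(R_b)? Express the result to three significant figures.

ΣG = 1/6.16 + 1/84.7 + 1/23.0 + 1/4.89 = 0.4221.
R_b takes the fraction G_k/ΣG = 0.01181/0.4221 = 0.02797, so I = 6.66 × 0.02797 = 0.1863 mA.

I ≈ 0.186 mA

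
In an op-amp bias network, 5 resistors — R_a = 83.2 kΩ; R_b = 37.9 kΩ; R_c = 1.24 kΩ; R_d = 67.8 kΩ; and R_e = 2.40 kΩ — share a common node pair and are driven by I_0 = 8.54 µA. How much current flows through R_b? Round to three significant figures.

I ≈ 0.177 µA

Total conductance ΣG = 1/83.2 + 1/37.9 + 1/1.24 + 1/67.8 + 1/2.40 = 1.276 (units of 1/kΩ).
By the current-divider rule, I = I_0 · G_k/ΣG = 8.54 × 0.02067 = 0.1766 µA.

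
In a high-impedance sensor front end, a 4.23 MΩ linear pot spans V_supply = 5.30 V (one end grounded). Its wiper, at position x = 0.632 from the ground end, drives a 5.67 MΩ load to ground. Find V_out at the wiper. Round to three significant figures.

Lower segment x·R_p = 2.673 MΩ; upper segment (1−x)·R_p = 1.557 MΩ.
R_L loads the lower segment: effective lower R = 1.817 MΩ.
V_out = 5.30 × 1.817/(1.557 + 1.817) = 2.854 V.
(Unloaded: V_out = x·V_supply = 3.35 V.)

V_out ≈ 2.85 V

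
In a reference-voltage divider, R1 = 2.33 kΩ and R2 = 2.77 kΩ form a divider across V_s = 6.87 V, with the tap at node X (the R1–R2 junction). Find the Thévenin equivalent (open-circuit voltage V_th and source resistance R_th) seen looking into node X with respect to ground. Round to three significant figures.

With X open, the divider is unloaded: V_th = 6.87 × 2.77/5.100 = 3.731 V.
Zeroing V_s shorts the top of R1 to ground, so R_th = R1 ‖ R2 = 1.266 kΩ.

V_th ≈ 3.73 V, R_th ≈ 1.27 kΩ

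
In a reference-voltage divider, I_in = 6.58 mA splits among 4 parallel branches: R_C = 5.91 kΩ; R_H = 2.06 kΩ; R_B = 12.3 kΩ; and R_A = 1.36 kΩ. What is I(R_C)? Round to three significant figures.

I ≈ 0.757 mA

Total conductance ΣG = 1/5.91 + 1/2.06 + 1/12.3 + 1/1.36 = 1.471 (units of 1/kΩ).
By the current-divider rule, I = I_in · G_k/ΣG = 6.58 × 0.1150 = 0.7568 mA.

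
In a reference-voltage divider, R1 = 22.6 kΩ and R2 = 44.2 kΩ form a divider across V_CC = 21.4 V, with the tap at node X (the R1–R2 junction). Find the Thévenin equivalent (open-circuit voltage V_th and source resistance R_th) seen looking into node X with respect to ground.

V_th is the unloaded tap voltage: V_CC · R2/(R1+R2) = 21.4 × 0.6617 = 14.16 V.
Zeroing V_CC shorts the top of R1 to ground, so R_th = R1 ‖ R2 = 14.95 kΩ.

V_th ≈ 14.2 V, R_th ≈ 15.0 kΩ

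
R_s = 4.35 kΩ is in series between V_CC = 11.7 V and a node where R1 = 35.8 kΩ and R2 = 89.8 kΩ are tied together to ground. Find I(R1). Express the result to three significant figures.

Combine the parallel branches: R_p = (1/35.8 + 1/89.8)⁻¹ = 25.60 kΩ.
V_A by voltage divider: V_A = 11.7 × 25.60/(4.35 + 25.60) = 10.00 V.
Branch current I = V_A/R1 = 10.00/35.8 = 0.2793 mA.

I ≈ 0.279 mA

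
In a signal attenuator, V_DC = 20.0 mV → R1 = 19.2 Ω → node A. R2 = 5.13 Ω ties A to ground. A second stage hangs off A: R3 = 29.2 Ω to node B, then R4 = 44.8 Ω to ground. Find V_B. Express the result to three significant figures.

The second stage (R3 + R4 = 74.00 Ω) loads node A in parallel with R2.
R2 ‖ (R3+R4) = 4.797 Ω.
So V_A = 20.0 × 0.1999 = 3.998 mV.
V_B = V_A × 0.6054 = 2.421 mV.

V_B ≈ 2.42 mV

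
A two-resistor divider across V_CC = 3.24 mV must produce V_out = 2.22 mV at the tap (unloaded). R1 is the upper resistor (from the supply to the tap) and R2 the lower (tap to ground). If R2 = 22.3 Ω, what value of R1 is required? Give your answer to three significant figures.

R1 ≈ 10.2 Ω

The divider ratio is R2/(R1+R2) = 2.22/3.24 = 0.6852.
So R1 = R2 · (V_CC/V_out − 1) = 22.3 × (3.24/2.22 − 1) = 22.3 × 0.4595 = 10.25 Ω.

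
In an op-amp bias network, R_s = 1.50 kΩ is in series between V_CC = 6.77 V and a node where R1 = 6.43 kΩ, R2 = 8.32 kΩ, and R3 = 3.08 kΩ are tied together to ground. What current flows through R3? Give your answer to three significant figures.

I ≈ 1.16 mA

Parallel bank: R_p = 1/(1/6.43 + 1/8.32 + 1/3.08) = 1.666 kΩ.
V_A by voltage divider: V_A = 6.77 × 1.666/(1.50 + 1.666) = 3.562 V.
Branch current I = V_A/R3 = 3.562/3.08 = 1.157 mA.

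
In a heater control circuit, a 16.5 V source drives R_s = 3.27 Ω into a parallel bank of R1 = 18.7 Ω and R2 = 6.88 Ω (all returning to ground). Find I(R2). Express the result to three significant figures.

Equivalent of the parallel group: R_p = 5.030 Ω.
V_A = 16.5 × 5.030/8.300 = 9.999 V.
Branch current I = V_A/R2 = 9.999/6.88 = 1.453 A.
(Equivalently: I_total = 1.988 A, then current-divider fraction G_k/ΣG = 0.7310.)

I ≈ 1.45 A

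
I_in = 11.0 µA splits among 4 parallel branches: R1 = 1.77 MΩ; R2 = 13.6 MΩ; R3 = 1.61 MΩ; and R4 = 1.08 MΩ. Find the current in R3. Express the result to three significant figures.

Total conductance ΣG = 1/1.77 + 1/13.6 + 1/1.61 + 1/1.08 = 2.186 (units of 1/MΩ).
R3 takes the fraction G_k/ΣG = 0.6211/2.186 = 0.2842, so I = 11.0 × 0.2842 = 3.126 µA.

I ≈ 3.13 µA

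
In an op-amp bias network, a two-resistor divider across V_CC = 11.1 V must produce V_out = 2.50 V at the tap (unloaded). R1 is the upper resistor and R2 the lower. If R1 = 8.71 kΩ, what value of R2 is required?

The divider ratio is R2/(R1+R2) = 2.50/11.1 = 0.2252.
Rearranging, R2 = R1·k/(1−k) = 8.71 × 0.2907 = 2.532 kΩ.

R2 ≈ 2.53 kΩ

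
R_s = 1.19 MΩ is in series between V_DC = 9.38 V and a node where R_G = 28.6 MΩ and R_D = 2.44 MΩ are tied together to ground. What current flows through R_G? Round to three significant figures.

Combine the parallel branches: R_p = (1/28.6 + 1/2.44)⁻¹ = 2.248 MΩ.
V_A = 9.38 × 2.248/3.438 = 6.133 V.
Branch current I = V_A/R_G = 6.133/28.6 = 0.2145 µA.

I ≈ 0.214 µA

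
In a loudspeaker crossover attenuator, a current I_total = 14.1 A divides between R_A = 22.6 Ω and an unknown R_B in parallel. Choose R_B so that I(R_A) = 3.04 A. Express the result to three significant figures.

The fraction through R_A equals R_B/(R_A+R_B).
3.04/14.1 = R_B/(R_A + R_B) → R_B = R_A · (0.2156)/(1 − 0.2156) = 22.6 × 0.2749 = 6.212 Ω.

R_B ≈ 6.21 Ω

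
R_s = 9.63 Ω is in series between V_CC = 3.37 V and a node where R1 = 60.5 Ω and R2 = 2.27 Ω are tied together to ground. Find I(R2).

Parallel bank: R_p = 1/(1/60.5 + 1/2.27) = 2.188 Ω.
Node voltage V_A = V_CC · R_p/(R_s + R_p) = 3.37 × 0.1851 = 0.6239 V.
I(R2) = V_A / R2 = 0.6239/2.27 = 0.2748 A.

I ≈ 0.275 A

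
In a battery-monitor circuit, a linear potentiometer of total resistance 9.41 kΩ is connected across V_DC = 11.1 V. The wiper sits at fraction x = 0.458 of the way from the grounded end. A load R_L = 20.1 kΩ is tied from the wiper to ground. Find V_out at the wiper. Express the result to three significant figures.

Lower segment x·R_p = 4.310 kΩ; upper segment (1−x)·R_p = 5.100 kΩ.
R_L loads the lower segment: effective lower R = 3.549 kΩ.
Loaded-divider output: V_out = 11.1 × 0.4103 = 4.555 V.
(Unloaded: V_out = x·V_DC = 5.08 V.)

V_out ≈ 4.55 V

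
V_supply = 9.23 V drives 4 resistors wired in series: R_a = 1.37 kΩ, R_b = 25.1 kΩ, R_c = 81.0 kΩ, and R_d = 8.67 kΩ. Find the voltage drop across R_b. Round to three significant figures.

Total series resistance ΣR = 1.37 + 25.1 + 81.0 + 8.67 = 116.1 kΩ.
V = V_supply · R/ΣR = 9.23 × 0.2161 = 1.995 V.

V ≈ 1.99 V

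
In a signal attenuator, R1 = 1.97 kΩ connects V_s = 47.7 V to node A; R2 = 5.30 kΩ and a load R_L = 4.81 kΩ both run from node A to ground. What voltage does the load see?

V_out ≈ 26.8 V

R2 ‖ R_L = (5.30 × 4.81)/(5.30 + 4.81) = 2.522 kΩ.
Voltage divider with the loaded lower leg: V_out = 47.7 × 2.522/(1.97 + 2.522) = 47.7 × 0.5614 = 26.78 V.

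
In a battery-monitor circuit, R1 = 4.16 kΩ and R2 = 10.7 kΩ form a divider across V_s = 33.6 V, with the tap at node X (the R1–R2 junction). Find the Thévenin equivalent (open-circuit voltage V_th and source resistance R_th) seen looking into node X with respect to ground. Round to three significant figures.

V_th ≈ 24.2 V, R_th ≈ 3.00 kΩ

With X open, the divider is unloaded: V_th = 33.6 × 10.7/14.86 = 24.19 V.
Zeroing V_s shorts the top of R1 to ground, so R_th = R1 ‖ R2 = 2.995 kΩ.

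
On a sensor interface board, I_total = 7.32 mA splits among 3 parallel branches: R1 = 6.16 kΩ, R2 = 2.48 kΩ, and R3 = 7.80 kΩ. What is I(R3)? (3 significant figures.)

I ≈ 1.35 mA

Conductances: ΣG = 1/6.16 + 1/2.48 + 1/7.80 = 0.6938 (1/kΩ).
By the current-divider rule, I = I_total · G_k/ΣG = 7.32 × 0.1848 = 1.353 mA.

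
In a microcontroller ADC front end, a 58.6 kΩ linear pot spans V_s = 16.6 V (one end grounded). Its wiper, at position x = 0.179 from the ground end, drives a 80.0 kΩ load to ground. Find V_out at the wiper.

V_out ≈ 2.68 V

Split the track: R_lower = x·R_p = 10.49 kΩ, R_upper = (1−x)·R_p = 48.11 kΩ.
Lower segment in parallel with the load: 10.49 ‖ 80.0 = 9.273 kΩ.
Then V_out = V_s · 9.273/(48.11 + 9.273) = 2.683 V.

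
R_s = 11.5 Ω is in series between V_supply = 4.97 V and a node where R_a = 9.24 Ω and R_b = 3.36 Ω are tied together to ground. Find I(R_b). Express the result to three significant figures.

Combine the parallel branches: R_p = (1/9.24 + 1/3.36)⁻¹ = 2.464 Ω.
V_A by voltage divider: V_A = 4.97 × 2.464/(11.5 + 2.464) = 0.8770 V.
Branch current I = V_A/R_b = 0.8770/3.36 = 0.2610 A.

I ≈ 0.261 A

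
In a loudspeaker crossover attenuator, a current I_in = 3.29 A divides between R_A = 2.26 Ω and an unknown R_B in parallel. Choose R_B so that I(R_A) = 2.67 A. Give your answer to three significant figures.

R_B ≈ 9.73 Ω

Two-branch current divider: I_A = I_in · R_B/(R_A + R_B).
2.67/3.29 = R_B/(R_A + R_B) → R_B = R_A · (0.8116)/(1 − 0.8116) = 2.26 × 4.306 = 9.733 Ω.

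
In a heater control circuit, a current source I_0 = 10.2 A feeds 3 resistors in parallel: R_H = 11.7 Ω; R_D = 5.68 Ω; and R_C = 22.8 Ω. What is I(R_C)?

Total conductance ΣG = 1/11.7 + 1/5.68 + 1/22.8 = 0.3054 (units of 1/Ω).
R_C takes the fraction G_k/ΣG = 0.04386/0.3054 = 0.1436, so I = 10.2 × 0.1436 = 1.465 A.

I ≈ 1.46 A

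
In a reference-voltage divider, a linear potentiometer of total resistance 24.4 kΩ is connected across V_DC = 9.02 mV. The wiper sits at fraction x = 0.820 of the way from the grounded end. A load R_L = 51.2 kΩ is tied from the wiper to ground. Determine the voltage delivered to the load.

V_out ≈ 6.91 mV

Lower segment x·R_p = 20.01 kΩ; upper segment (1−x)·R_p = 4.392 kΩ.
(x·R_p) ‖ R_L = 14.39 kΩ.
Loaded-divider output: V_out = 9.02 × 0.7661 = 6.910 mV.
(Unloaded: V_out = x·V_DC = 7.40 mV.)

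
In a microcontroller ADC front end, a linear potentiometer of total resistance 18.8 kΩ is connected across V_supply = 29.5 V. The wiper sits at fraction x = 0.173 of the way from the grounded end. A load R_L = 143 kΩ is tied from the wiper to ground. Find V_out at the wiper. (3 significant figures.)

V_out ≈ 5.01 V

Lower segment x·R_p = 3.252 kΩ; upper segment (1−x)·R_p = 15.55 kΩ.
R_L loads the lower segment: effective lower R = 3.180 kΩ.
Loaded-divider output: V_out = 29.5 × 0.1698 = 5.009 V.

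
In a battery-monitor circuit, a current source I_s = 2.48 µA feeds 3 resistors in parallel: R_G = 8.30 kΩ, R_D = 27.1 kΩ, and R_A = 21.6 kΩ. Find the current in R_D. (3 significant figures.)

Conductances: ΣG = 1/8.30 + 1/27.1 + 1/21.6 = 0.2037 (1/kΩ).
R_D takes the fraction G_k/ΣG = 0.03690/0.2037 = 0.1812, so I = 2.48 × 0.1812 = 0.4493 µA.

I ≈ 0.449 µA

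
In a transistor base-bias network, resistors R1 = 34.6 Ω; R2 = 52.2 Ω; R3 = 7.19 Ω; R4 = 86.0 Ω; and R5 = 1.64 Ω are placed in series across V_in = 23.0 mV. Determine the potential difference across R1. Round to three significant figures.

Total series resistance ΣR = 34.6 + 52.2 + 7.19 + 86.0 + 1.64 = 181.6 Ω.
By the voltage-divider rule, V = 23.0 × 34.60/181.6 = 4.381 mV.

V ≈ 4.38 mV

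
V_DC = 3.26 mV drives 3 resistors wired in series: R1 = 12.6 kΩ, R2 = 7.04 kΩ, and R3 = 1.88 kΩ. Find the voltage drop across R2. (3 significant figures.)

Total series resistance ΣR = 12.6 + 7.04 + 1.88 = 21.52 kΩ.
V = V_DC · R/ΣR = 3.26 × 0.3271 = 1.066 mV.

V ≈ 1.07 mV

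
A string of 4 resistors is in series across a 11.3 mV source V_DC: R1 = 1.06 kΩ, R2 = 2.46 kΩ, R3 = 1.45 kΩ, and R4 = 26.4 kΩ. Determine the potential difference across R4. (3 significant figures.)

Total series resistance ΣR = 1.06 + 2.46 + 1.45 + 26.4 = 31.37 kΩ.
V = V_DC · R/ΣR = 11.3 × 0.8416 = 9.510 mV.

V ≈ 9.51 mV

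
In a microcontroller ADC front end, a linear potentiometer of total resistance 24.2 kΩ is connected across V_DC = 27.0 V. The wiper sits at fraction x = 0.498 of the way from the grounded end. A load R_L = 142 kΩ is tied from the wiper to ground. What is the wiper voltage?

Lower segment x·R_p = 12.05 kΩ; upper segment (1−x)·R_p = 12.15 kΩ.
Lower segment in parallel with the load: 12.05 ‖ 142 = 11.11 kΩ.
Loaded-divider output: V_out = 27.0 × 0.4776 = 12.90 V.

V_out ≈ 12.9 V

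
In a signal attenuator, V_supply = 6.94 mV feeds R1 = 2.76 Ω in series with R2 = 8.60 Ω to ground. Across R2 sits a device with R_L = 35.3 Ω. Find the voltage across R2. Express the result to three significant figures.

R2 ‖ R_L = (8.60 × 35.3)/(8.60 + 35.3) = 6.915 Ω.
Now apply the divider: V_out = 6.94 × 0.7147 = 4.960 mV.

V_out ≈ 4.96 mV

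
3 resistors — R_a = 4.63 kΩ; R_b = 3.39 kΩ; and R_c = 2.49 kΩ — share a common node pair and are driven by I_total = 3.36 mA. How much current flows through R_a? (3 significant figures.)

I ≈ 0.795 mA

Conductances: ΣG = 1/4.63 + 1/3.39 + 1/2.49 = 0.9126 (1/kΩ).
R_a takes the fraction G_k/ΣG = 0.2160/0.9126 = 0.2367, so I = 3.36 × 0.2367 = 0.7952 mA.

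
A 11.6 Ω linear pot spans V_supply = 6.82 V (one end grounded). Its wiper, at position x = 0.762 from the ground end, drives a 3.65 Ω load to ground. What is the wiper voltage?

Split the track: R_lower = x·R_p = 8.839 Ω, R_upper = (1−x)·R_p = 2.761 Ω.
R_L loads the lower segment: effective lower R = 2.583 Ω.
Then V_out = V_supply · 2.583/(2.761 + 2.583) = 3.297 V.

V_out ≈ 3.30 V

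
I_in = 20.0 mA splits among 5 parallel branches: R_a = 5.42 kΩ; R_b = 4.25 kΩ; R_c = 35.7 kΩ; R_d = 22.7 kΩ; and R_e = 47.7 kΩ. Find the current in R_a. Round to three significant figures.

I ≈ 7.20 mA

ΣG = 1/5.42 + 1/4.25 + 1/35.7 + 1/22.7 + 1/47.7 = 0.5128.
By the current-divider rule, I = I_in · G_k/ΣG = 20.0 × 0.3598 = 7.196 mA.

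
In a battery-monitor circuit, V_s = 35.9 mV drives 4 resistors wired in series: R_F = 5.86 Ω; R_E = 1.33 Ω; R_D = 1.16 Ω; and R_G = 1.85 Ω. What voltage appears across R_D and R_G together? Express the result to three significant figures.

Total series resistance ΣR = 5.86 + 1.33 + 1.16 + 1.85 = 10.20 Ω.
R_{R_D..R_G} = 1.16 + 1.85 = 3.010 Ω.
V = V_s · R/ΣR = 35.9 × 0.2951 = 10.59 mV.

V ≈ 10.6 mV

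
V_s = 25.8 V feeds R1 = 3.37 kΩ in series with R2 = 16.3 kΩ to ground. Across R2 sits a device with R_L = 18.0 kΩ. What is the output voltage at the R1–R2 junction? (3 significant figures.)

V_out ≈ 18.5 V

The load sits in parallel with R2, giving an effective lower resistance R2' = R2·R_L/(R2+R_L) = 8.554 kΩ.
Now apply the divider: V_out = 25.8 × 0.7174 = 18.51 V.
(Unloaded it would be 21.4 V; the load pulls it down.)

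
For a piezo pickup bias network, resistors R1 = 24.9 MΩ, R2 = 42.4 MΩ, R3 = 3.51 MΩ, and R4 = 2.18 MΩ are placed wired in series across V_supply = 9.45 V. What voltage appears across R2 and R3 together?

Series total: ΣR = 24.9 + 42.4 + 3.51 + 2.18 = 72.99 MΩ.
R_{R2..R3} = 42.4 + 3.51 = 45.91 MΩ.
By the voltage-divider rule, V = 9.45 × 45.91/72.99 = 5.944 V.

V ≈ 5.94 V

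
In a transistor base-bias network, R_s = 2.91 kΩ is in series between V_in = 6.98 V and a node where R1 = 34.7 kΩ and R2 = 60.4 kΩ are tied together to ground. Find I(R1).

Combine the parallel branches: R_p = (1/34.7 + 1/60.4)⁻¹ = 22.04 kΩ.
V_A by voltage divider: V_A = 6.98 × 22.04/(2.91 + 22.04) = 6.166 V.
I(R1) = V_A / R1 = 6.166/34.7 = 0.1777 mA.

I ≈ 0.178 mA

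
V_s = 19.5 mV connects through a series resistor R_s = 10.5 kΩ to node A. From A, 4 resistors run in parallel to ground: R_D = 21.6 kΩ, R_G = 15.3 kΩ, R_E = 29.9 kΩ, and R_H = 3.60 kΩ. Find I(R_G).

I ≈ 0.234 µA

Combine the parallel branches: R_p = (1/21.6 + 1/15.3 + 1/29.9 + 1/3.60)⁻¹ = 2.365 kΩ.
Node voltage V_A = V_s · R_p/(R_s + R_p) = 19.5 × 0.1838 = 3.584 mV.
I(R_G) = V_A / R_G = 3.584/15.3 = 0.2343 µA.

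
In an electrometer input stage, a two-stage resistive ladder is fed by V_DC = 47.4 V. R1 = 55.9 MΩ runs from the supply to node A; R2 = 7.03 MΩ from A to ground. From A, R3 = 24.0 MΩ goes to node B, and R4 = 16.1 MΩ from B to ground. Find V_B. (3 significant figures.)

Looking into the second stage from A: R3 + R4 = 40.10 MΩ appears in parallel with R2.
R2 ‖ (R3+R4) = 5.981 MΩ.
First divider: V_A = V_DC · 5.981/(55.9 + 5.981) = 4.582 V.
V_B = V_A × 0.4015 = 1.840 V.

V_B ≈ 1.84 V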